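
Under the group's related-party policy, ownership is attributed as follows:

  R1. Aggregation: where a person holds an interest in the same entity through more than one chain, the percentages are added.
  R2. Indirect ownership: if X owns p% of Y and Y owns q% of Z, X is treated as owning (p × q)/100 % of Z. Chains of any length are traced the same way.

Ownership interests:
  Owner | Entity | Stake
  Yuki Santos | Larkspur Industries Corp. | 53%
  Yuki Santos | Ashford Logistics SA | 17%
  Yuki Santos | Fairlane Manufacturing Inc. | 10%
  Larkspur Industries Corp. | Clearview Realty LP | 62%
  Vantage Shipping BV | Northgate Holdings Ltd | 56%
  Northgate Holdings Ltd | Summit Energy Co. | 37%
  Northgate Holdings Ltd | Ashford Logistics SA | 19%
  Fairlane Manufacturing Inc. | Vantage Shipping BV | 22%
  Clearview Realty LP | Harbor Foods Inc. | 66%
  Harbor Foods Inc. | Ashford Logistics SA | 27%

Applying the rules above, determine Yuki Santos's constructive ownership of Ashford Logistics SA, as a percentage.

Chain via Fairlane Manufacturing Inc. → Vantage Shipping BV → Northgate Holdings Ltd (R2): 10% × 22% × 56% × 19% = 0.23408% of Ashford Logistics SA.
Chain via Larkspur Industries Corp. → Clearview Realty LP → Harbor Foods Inc. (R2): 53% × 62% × 66% × 27% = 5.855652% of Ashford Logistics SA.
Direct interest in Ashford Logistics SA: 17%.
Aggregating (R1): 0.23408% + 5.855652% + 17% = 23.089732%.

23.089732%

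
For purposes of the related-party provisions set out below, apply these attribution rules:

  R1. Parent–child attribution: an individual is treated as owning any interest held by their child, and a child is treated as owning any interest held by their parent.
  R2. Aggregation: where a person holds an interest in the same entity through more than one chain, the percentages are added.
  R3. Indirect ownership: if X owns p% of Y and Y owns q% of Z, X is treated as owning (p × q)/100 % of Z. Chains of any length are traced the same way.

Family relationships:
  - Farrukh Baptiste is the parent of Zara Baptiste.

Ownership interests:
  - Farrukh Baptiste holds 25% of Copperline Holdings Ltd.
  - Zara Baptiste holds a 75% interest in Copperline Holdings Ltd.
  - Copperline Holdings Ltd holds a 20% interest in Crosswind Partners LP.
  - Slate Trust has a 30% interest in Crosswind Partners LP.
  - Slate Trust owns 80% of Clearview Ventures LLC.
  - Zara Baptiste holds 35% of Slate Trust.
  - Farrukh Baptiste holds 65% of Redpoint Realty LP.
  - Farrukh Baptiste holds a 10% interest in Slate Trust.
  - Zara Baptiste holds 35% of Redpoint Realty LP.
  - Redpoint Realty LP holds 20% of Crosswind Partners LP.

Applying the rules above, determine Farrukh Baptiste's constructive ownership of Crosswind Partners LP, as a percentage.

53.5%

By parent–child attribution (R1), Farrukh Baptiste is treated as also owning Zara Baptiste's interest in Redpoint Realty LP, giving 65% + 35% = 100%.
By parent–child attribution (R1), Farrukh Baptiste is treated as also owning Zara Baptiste's interest in Slate Trust, giving 10% + 35% = 45%.
By parent–child attribution (R1), Farrukh Baptiste is treated as also owning Zara Baptiste's interest in Copperline Holdings Ltd, giving 25% + 75% = 100%.
Chain via Redpoint Realty LP (R3): 100% × 20% = 20% of Crosswind Partners LP.
Chain via Slate Trust (R3): 45% × 30% = 13.5% of Crosswind Partners LP.
Chain via Copperline Holdings Ltd (R3): 100% × 20% = 20% of Crosswind Partners LP.
Aggregating (R2): 20% + 13.5% + 20% = 53.5%.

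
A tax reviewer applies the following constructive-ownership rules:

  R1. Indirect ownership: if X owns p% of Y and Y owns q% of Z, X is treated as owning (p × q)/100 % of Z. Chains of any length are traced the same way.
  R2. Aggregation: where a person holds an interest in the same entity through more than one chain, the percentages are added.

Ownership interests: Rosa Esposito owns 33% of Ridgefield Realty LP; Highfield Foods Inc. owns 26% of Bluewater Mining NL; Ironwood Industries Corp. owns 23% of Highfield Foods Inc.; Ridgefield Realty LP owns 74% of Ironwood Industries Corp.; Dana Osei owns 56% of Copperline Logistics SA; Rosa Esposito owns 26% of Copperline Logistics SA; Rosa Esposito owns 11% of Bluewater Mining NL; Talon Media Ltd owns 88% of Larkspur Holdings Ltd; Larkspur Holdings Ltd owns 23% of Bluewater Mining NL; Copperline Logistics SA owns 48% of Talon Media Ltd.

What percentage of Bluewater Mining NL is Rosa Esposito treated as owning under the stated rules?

14.986268%

Chain via Ridgefield Realty LP → Ironwood Industries Corp. → Highfield Foods Inc. (R1): 33% × 74% × 23% × 26% = 1.460316% of Bluewater Mining NL.
Chain via Copperline Logistics SA → Talon Media Ltd → Larkspur Holdings Ltd (R1): 26% × 48% × 88% × 23% = 2.525952% of Bluewater Mining NL.
Direct interest in Bluewater Mining NL: 11%.
Aggregating (R2): 1.460316% + 2.525952% + 11% = 14.986268%.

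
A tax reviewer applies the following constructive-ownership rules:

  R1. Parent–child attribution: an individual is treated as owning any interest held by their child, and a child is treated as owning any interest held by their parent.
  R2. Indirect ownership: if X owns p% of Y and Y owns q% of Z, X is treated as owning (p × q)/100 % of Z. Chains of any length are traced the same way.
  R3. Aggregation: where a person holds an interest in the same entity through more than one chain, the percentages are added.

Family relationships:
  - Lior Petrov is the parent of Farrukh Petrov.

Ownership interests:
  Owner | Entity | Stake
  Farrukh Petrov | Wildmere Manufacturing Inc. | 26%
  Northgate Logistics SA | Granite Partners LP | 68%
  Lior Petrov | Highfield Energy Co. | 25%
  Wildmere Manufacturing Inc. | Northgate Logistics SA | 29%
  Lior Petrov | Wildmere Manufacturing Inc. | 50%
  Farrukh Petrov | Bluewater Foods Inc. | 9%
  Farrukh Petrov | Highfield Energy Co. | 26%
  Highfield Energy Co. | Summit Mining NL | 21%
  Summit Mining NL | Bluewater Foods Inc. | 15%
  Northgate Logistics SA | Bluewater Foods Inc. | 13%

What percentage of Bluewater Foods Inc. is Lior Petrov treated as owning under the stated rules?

By parent–child attribution (R1), Lior Petrov is treated as also owning Farrukh Petrov's interest in Wildmere Manufacturing Inc, giving 50% + 26% = 76%.
By parent–child attribution (R1), Lior Petrov is treated as also owning Farrukh Petrov's interest in Highfield Energy Co, giving 25% + 26% = 51%.
By parent–child attribution (R1), Lior Petrov is treated as owning Farrukh Petrov's 9% interest in Bluewater Foods Inc.
Chain via Wildmere Manufacturing Inc. → Northgate Logistics SA (R2): 76% × 29% × 13% = 2.8652% of Bluewater Foods Inc.
Chain via Highfield Energy Co. → Summit Mining NL (R2): 51% × 21% × 15% = 1.6065% of Bluewater Foods Inc.
Direct interest in Bluewater Foods Inc: 9%.
Aggregating (R3): 2.8652% + 1.6065% + 9% = 13.4717%.

13.4717%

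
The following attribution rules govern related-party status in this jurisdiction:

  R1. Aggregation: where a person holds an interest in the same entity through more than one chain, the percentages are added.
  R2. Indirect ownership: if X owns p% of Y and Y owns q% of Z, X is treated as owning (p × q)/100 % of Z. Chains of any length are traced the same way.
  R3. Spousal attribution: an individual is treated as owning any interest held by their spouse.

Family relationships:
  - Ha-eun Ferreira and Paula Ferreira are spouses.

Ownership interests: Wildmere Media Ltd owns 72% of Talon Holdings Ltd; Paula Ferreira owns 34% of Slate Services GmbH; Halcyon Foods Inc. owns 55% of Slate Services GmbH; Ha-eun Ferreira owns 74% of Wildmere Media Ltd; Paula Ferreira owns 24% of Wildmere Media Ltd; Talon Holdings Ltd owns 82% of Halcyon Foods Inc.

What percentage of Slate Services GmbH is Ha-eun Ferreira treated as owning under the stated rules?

65.82256%

By spousal attribution (R3), Ha-eun Ferreira is treated as also owning Paula Ferreira's interest in Wildmere Media Ltd, giving 74% + 24% = 98%.
By spousal attribution (R3), Ha-eun Ferreira is treated as owning Paula Ferreira's 34% interest in Slate Services GmbH.
Chain via Wildmere Media Ltd → Talon Holdings Ltd → Halcyon Foods Inc. (R2): 98% × 72% × 82% × 55% = 31.82256% of Slate Services GmbH.
Direct interest in Slate Services GmbH: 34%.
Aggregating (R1): 31.82256% + 34% = 65.82256%.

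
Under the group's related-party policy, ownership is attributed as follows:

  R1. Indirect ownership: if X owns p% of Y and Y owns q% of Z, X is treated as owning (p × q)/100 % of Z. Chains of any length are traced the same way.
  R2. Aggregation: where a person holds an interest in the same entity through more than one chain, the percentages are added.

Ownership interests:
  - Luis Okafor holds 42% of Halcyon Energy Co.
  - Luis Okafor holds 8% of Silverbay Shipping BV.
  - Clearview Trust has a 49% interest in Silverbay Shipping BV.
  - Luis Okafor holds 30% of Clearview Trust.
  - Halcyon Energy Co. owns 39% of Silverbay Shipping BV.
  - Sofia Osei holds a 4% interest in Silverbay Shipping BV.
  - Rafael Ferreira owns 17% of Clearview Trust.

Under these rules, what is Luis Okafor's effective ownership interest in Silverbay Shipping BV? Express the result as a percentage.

Chain via Clearview Trust (R1): 30% × 49% = 14.7% of Silverbay Shipping BV.
Chain via Halcyon Energy Co. (R1): 42% × 39% = 16.38% of Silverbay Shipping BV.
Direct interest in Silverbay Shipping BV: 8%.
Aggregating (R2): 14.7% + 16.38% + 8% = 39.08%.

39.08%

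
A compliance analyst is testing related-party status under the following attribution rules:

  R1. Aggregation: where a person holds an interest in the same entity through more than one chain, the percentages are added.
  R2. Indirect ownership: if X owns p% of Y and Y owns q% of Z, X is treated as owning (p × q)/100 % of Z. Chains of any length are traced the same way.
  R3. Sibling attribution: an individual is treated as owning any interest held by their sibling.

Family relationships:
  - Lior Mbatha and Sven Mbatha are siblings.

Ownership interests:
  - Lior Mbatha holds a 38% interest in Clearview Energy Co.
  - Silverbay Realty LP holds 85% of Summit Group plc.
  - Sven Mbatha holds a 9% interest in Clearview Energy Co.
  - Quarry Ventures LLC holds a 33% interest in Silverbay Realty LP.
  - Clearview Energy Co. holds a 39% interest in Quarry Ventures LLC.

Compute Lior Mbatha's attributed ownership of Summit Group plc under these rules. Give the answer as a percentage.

By sibling attribution (R3), Lior Mbatha is treated as also owning Sven Mbatha's interest in Clearview Energy Co, giving 38% + 9% = 47%.
Chain via Clearview Energy Co. → Quarry Ventures LLC → Silverbay Realty LP (R2): 47% × 39% × 33% × 85% = 5.141565% of Summit Group plc.

5.141565%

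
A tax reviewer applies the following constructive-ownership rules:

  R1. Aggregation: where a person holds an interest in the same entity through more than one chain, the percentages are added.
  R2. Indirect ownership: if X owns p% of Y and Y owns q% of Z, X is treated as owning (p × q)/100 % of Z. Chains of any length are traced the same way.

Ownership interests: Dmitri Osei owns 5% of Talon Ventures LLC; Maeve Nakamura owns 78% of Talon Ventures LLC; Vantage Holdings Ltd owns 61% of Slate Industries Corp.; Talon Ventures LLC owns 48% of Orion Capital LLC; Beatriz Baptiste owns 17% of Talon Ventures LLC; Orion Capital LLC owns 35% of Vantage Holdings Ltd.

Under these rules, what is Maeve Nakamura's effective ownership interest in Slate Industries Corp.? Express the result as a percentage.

Chain via Talon Ventures LLC → Orion Capital LLC → Vantage Holdings Ltd (R2): 78% × 48% × 35% × 61% = 7.99344% of Slate Industries Corp.

7.99344%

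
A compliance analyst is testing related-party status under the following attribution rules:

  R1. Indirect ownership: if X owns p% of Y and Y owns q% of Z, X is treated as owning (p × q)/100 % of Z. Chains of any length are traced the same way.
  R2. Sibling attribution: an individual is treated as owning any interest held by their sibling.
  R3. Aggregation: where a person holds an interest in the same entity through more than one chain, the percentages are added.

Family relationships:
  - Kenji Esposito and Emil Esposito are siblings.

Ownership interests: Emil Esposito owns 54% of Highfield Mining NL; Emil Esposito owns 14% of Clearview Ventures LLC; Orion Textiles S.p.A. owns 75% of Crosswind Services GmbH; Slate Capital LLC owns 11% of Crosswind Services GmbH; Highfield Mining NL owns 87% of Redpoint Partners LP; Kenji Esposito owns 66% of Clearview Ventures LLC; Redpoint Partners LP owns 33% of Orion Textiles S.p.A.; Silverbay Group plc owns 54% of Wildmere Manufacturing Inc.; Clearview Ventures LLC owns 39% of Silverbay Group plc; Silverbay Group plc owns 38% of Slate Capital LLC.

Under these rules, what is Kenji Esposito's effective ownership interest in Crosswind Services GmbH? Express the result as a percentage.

12.93171%

By sibling attribution (R2), Kenji Esposito is treated as also owning Emil Esposito's interest in Clearview Ventures LLC, giving 66% + 14% = 80%.
By sibling attribution (R2), Kenji Esposito is treated as owning Emil Esposito's 54% interest in Highfield Mining NL.
Chain via Clearview Ventures LLC → Silverbay Group plc → Slate Capital LLC (R1): 80% × 39% × 38% × 11% = 1.30416% of Crosswind Services GmbH.
Chain via Highfield Mining NL → Redpoint Partners LP → Orion Textiles S.p.A. (R1): 54% × 87% × 33% × 75% = 11.62755% of Crosswind Services GmbH.
Aggregating (R3): 1.30416% + 11.62755% = 12.93171%.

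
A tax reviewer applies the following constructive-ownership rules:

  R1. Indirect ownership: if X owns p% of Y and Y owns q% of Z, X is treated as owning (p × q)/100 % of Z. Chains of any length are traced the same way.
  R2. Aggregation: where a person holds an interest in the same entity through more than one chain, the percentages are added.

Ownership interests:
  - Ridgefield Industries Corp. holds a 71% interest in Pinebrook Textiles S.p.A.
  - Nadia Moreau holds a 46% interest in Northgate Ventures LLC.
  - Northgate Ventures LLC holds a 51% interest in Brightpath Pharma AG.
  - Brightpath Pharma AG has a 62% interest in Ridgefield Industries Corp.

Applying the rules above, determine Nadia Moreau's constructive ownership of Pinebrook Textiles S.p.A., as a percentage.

10.327092%

Chain via Northgate Ventures LLC → Brightpath Pharma AG → Ridgefield Industries Corp. (R1): 46% × 51% × 62% × 71% = 10.327092% of Pinebrook Textiles S.p.A.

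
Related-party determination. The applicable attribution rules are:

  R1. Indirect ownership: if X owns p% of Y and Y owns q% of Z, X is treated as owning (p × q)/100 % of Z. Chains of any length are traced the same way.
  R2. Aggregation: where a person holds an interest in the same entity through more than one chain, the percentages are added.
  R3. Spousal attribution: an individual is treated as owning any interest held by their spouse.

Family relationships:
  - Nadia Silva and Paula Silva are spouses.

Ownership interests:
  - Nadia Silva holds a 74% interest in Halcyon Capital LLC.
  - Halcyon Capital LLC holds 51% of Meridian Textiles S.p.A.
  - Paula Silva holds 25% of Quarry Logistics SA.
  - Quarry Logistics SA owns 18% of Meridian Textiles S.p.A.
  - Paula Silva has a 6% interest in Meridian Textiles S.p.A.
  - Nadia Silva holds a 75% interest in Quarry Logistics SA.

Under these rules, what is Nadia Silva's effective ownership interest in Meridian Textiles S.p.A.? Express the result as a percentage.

By spousal attribution (R3), Nadia Silva is treated as also owning Paula Silva's interest in Quarry Logistics SA, giving 75% + 25% = 100%.
By spousal attribution (R3), Nadia Silva is treated as owning Paula Silva's 6% interest in Meridian Textiles S.p.A.
Chain via Halcyon Capital LLC (R1): 74% × 51% = 37.74% of Meridian Textiles S.p.A.
Chain via Quarry Logistics SA (R1): 100% × 18% = 18% of Meridian Textiles S.p.A.
Direct interest in Meridian Textiles S.p.A: 6%.
Aggregating (R2): 37.74% + 18% + 6% = 61.74%.

61.74%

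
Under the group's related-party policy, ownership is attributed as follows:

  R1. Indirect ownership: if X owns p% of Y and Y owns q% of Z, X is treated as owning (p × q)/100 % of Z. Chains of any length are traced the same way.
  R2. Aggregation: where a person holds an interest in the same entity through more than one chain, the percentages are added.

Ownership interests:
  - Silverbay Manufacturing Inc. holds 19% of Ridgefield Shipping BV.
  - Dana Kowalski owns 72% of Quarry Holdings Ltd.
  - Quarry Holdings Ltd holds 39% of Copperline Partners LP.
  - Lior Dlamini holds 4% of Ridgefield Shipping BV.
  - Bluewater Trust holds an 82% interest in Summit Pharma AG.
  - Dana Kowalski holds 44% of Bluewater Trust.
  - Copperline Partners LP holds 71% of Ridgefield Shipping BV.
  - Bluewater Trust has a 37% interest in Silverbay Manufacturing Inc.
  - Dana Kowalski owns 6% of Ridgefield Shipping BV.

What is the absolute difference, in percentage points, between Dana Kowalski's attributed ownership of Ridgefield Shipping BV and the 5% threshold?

24.03

Chain via Quarry Holdings Ltd → Copperline Partners LP (R1): 72% × 39% × 71% = 19.9368% of Ridgefield Shipping BV.
Chain via Bluewater Trust → Silverbay Manufacturing Inc. (R1): 44% × 37% × 19% = 3.0932% of Ridgefield Shipping BV.
Direct interest in Ridgefield Shipping BV: 6%.
Aggregating (R2): 19.9368% + 3.0932% + 6% = 29.03%.
29.03% exceeds the 5% threshold by 24.03 percentage points.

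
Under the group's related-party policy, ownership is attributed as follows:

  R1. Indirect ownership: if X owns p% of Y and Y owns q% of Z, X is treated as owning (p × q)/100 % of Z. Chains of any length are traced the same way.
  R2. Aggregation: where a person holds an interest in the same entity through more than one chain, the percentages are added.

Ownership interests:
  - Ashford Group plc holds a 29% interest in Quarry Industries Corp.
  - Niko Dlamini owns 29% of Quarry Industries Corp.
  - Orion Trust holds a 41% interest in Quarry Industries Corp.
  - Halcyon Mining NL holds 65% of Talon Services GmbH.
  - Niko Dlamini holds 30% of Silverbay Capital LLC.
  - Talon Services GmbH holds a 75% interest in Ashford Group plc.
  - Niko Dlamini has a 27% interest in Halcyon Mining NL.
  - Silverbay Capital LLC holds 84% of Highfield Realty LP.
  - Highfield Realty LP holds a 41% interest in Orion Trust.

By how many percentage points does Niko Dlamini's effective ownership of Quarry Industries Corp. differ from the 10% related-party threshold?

Chain via Halcyon Mining NL → Talon Services GmbH → Ashford Group plc (R1): 27% × 65% × 75% × 29% = 3.817125% of Quarry Industries Corp.
Chain via Silverbay Capital LLC → Highfield Realty LP → Orion Trust (R1): 30% × 84% × 41% × 41% = 4.23612% of Quarry Industries Corp.
Direct interest in Quarry Industries Corp: 29%.
Aggregating (R2): 3.817125% + 4.23612% + 29% = 37.053245%.
37.053245% exceeds the 10% threshold by 27.053245 percentage points.

27.053245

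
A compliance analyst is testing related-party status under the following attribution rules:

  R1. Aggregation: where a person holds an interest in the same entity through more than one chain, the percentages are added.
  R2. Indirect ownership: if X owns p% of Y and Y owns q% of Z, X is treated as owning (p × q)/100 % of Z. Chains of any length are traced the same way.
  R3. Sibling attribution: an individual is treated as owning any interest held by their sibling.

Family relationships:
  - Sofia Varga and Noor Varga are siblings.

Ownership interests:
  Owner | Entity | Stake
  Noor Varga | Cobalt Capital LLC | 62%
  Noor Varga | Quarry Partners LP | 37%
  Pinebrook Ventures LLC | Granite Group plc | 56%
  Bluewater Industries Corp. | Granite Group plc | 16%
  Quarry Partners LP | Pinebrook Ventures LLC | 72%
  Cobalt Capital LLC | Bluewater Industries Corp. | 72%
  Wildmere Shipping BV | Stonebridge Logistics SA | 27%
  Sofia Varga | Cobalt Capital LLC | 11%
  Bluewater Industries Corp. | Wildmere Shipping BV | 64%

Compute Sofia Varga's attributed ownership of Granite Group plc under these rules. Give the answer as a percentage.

By sibling attribution (R3), Sofia Varga is treated as also owning Noor Varga's interest in Cobalt Capital LLC, giving 11% + 62% = 73%.
By sibling attribution (R3), Sofia Varga is treated as owning Noor Varga's 37% interest in Quarry Partners LP.
Chain via Cobalt Capital LLC → Bluewater Industries Corp. (R2): 73% × 72% × 16% = 8.4096% of Granite Group plc.
Chain via Quarry Partners LP → Pinebrook Ventures LLC (R2): 37% × 72% × 56% = 14.9184% of Granite Group plc.
Aggregating (R1): 8.4096% + 14.9184% = 23.328%.

23.328%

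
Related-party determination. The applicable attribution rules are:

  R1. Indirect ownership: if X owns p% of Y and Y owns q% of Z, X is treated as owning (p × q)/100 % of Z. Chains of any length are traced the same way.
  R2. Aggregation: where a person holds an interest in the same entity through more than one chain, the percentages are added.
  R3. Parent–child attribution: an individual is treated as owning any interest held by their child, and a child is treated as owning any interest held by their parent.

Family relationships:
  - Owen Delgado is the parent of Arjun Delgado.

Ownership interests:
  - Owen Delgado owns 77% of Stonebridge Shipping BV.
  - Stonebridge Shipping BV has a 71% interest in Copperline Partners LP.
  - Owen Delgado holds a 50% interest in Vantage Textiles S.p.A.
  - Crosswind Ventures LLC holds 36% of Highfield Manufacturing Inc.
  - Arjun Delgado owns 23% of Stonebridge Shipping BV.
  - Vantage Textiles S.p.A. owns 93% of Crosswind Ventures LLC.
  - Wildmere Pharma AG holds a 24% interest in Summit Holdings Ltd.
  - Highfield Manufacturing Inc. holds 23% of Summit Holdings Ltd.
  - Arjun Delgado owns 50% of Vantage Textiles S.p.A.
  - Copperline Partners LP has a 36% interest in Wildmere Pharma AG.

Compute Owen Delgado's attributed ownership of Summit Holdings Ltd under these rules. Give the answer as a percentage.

13.8348%

By parent–child attribution (R3), Owen Delgado is treated as also owning Arjun Delgado's interest in Stonebridge Shipping BV, giving 77% + 23% = 100%.
By parent–child attribution (R3), Owen Delgado is treated as also owning Arjun Delgado's interest in Vantage Textiles S.p.A, giving 50% + 50% = 100%.
Chain via Stonebridge Shipping BV → Copperline Partners LP → Wildmere Pharma AG (R1): 100% × 71% × 36% × 24% = 6.1344% of Summit Holdings Ltd.
Chain via Vantage Textiles S.p.A. → Crosswind Ventures LLC → Highfield Manufacturing Inc. (R1): 100% × 93% × 36% × 23% = 7.7004% of Summit Holdings Ltd.
Aggregating (R2): 6.1344% + 7.7004% = 13.8348%.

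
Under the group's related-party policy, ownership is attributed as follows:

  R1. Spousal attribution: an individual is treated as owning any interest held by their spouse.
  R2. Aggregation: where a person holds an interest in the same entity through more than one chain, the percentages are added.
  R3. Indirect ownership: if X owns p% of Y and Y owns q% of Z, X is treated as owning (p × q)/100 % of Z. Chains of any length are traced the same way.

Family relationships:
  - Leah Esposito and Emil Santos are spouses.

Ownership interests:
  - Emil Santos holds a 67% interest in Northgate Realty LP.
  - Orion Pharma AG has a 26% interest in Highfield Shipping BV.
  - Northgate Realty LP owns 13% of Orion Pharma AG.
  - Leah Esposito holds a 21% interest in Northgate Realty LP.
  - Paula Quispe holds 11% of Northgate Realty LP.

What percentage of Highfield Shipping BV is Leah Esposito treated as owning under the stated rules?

2.9744%

By spousal attribution (R1), Leah Esposito is treated as also owning Emil Santos's interest in Northgate Realty LP, giving 21% + 67% = 88%.
Chain via Northgate Realty LP → Orion Pharma AG (R3): 88% × 13% × 26% = 2.9744% of Highfield Shipping BV.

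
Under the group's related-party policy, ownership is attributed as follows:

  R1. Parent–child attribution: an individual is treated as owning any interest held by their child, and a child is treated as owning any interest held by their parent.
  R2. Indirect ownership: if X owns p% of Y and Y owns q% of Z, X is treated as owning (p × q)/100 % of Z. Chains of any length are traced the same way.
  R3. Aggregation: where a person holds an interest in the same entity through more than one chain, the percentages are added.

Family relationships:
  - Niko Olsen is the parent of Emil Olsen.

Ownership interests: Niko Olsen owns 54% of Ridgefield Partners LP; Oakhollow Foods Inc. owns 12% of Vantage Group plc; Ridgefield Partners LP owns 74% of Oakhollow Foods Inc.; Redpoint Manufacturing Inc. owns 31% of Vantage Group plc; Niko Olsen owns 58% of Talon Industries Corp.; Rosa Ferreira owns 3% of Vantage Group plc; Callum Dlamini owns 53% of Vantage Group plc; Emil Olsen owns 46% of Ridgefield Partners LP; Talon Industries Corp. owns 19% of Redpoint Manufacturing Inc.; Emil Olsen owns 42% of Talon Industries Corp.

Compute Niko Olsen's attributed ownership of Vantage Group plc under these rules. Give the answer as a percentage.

14.77%

By parent–child attribution (R1), Niko Olsen is treated as also owning Emil Olsen's interest in Ridgefield Partners LP, giving 54% + 46% = 100%.
By parent–child attribution (R1), Niko Olsen is treated as also owning Emil Olsen's interest in Talon Industries Corp, giving 58% + 42% = 100%.
Chain via Ridgefield Partners LP → Oakhollow Foods Inc. (R2): 100% × 74% × 12% = 8.88% of Vantage Group plc.
Chain via Talon Industries Corp. → Redpoint Manufacturing Inc. (R2): 100% × 19% × 31% = 5.89% of Vantage Group plc.
Aggregating (R3): 8.88% + 5.89% = 14.77%.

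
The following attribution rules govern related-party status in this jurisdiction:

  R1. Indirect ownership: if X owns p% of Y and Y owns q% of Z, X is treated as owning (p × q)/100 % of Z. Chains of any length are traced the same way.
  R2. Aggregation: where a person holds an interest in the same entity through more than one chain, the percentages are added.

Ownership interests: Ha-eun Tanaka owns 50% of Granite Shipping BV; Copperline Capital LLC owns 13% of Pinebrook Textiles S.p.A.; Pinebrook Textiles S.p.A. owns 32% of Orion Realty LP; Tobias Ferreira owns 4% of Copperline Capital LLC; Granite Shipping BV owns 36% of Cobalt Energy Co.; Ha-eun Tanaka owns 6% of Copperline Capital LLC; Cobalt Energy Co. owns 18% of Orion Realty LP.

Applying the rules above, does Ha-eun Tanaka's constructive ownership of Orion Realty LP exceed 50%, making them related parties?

Chain via Copperline Capital LLC → Pinebrook Textiles S.p.A. (R1): 6% × 13% × 32% = 0.2496% of Orion Realty LP.
Chain via Granite Shipping BV → Cobalt Energy Co. (R1): 50% × 36% × 18% = 3.24% of Orion Realty LP.
Aggregating (R2): 0.2496% + 3.24% = 3.4896%.
3.4896% does not exceed the 50% threshold, so Ha-eun is not a related party to Orion Realty LP.

No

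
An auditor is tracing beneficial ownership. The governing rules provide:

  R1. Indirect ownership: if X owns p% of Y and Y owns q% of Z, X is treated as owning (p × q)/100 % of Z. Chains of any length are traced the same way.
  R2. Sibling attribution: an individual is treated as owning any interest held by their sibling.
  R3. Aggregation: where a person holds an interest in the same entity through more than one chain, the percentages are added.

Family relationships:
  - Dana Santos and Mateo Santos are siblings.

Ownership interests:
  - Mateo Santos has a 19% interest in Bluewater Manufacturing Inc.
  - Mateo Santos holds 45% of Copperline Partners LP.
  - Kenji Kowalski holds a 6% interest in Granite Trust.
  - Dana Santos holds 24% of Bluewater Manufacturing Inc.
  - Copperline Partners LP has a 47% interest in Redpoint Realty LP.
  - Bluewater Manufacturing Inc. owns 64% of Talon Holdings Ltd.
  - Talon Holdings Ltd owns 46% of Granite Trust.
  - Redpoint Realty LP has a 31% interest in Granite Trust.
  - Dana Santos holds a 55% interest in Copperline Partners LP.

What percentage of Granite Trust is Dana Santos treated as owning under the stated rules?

By sibling attribution (R2), Dana Santos is treated as also owning Mateo Santos's interest in Copperline Partners LP, giving 55% + 45% = 100%.
By sibling attribution (R2), Dana Santos is treated as also owning Mateo Santos's interest in Bluewater Manufacturing Inc, giving 24% + 19% = 43%.
Chain via Copperline Partners LP → Redpoint Realty LP (R1): 100% × 47% × 31% = 14.57% of Granite Trust.
Chain via Bluewater Manufacturing Inc. → Talon Holdings Ltd (R1): 43% × 64% × 46% = 12.6592% of Granite Trust.
Aggregating (R3): 14.57% + 12.6592% = 27.2292%.

27.2292%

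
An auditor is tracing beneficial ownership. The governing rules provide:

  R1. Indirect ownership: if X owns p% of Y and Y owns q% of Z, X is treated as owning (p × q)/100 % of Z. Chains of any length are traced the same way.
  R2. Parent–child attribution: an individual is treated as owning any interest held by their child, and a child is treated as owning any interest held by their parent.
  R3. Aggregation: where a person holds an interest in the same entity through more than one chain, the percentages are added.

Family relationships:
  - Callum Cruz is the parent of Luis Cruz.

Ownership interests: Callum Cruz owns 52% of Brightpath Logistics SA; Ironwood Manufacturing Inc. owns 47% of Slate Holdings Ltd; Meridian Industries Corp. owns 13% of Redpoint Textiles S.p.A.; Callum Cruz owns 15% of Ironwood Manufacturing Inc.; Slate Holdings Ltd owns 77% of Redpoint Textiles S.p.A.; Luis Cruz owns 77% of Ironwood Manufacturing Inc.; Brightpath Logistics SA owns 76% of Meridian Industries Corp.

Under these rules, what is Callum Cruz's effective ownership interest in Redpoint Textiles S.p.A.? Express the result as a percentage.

By parent–child attribution (R2), Callum Cruz is treated as also owning Luis Cruz's interest in Ironwood Manufacturing Inc, giving 15% + 77% = 92%.
Chain via Brightpath Logistics SA → Meridian Industries Corp. (R1): 52% × 76% × 13% = 5.1376% of Redpoint Textiles S.p.A.
Chain via Ironwood Manufacturing Inc. → Slate Holdings Ltd (R1): 92% × 47% × 77% = 33.2948% of Redpoint Textiles S.p.A.
Aggregating (R3): 5.1376% + 33.2948% = 38.4324%.

38.4324%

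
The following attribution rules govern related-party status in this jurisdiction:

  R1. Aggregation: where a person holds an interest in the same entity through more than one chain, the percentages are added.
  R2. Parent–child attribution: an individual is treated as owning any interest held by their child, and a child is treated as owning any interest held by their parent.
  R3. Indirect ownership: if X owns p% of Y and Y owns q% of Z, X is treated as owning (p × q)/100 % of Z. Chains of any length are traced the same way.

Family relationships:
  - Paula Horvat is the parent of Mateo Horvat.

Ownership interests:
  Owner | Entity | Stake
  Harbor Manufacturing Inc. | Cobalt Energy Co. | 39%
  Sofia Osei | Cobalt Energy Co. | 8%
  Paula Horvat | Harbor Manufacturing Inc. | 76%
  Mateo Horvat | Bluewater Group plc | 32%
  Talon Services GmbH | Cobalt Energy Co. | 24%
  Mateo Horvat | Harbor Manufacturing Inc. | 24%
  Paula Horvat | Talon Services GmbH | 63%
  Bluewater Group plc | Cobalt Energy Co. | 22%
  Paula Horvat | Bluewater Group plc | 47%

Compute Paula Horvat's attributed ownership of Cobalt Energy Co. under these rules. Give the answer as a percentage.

71.5%

By parent–child attribution (R2), Paula Horvat is treated as also owning Mateo Horvat's interest in Bluewater Group plc, giving 47% + 32% = 79%.
By parent–child attribution (R2), Paula Horvat is treated as also owning Mateo Horvat's interest in Harbor Manufacturing Inc, giving 76% + 24% = 100%.
Chain via Bluewater Group plc (R3): 79% × 22% = 17.38% of Cobalt Energy Co.
Chain via Talon Services GmbH (R3): 63% × 24% = 15.12% of Cobalt Energy Co.
Chain via Harbor Manufacturing Inc. (R3): 100% × 39% = 39% of Cobalt Energy Co.
Aggregating (R1): 17.38% + 15.12% + 39% = 71.5%.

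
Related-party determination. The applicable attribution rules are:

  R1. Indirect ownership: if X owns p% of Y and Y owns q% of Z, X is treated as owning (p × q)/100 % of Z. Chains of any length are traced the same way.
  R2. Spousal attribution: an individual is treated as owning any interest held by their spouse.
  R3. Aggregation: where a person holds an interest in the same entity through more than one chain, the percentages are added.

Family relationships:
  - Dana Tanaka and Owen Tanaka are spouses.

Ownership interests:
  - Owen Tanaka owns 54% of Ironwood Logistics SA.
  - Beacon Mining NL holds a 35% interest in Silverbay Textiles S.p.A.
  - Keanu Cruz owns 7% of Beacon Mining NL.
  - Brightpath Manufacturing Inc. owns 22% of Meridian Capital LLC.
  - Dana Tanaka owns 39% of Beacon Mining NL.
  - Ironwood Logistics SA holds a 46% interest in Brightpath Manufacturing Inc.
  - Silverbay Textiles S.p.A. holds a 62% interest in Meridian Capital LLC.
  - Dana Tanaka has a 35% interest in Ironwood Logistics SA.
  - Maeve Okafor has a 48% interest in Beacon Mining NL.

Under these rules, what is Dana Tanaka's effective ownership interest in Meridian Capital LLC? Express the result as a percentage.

17.4698%

By spousal attribution (R2), Dana Tanaka is treated as also owning Owen Tanaka's interest in Ironwood Logistics SA, giving 35% + 54% = 89%.
Chain via Ironwood Logistics SA → Brightpath Manufacturing Inc. (R1): 89% × 46% × 22% = 9.0068% of Meridian Capital LLC.
Chain via Beacon Mining NL → Silverbay Textiles S.p.A. (R1): 39% × 35% × 62% = 8.463% of Meridian Capital LLC.
Aggregating (R3): 9.0068% + 8.463% = 17.4698%.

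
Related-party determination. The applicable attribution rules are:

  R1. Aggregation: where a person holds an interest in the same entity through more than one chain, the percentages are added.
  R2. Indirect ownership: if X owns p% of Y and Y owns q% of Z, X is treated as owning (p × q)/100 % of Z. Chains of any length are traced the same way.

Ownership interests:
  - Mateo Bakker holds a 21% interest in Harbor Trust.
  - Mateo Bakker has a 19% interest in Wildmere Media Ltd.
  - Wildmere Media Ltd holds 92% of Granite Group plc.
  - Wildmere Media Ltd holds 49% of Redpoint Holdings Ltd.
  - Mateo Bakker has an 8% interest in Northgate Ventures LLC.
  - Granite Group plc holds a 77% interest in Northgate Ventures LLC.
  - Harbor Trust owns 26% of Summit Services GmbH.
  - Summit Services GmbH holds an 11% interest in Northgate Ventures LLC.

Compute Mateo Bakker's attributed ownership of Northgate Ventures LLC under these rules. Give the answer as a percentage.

22.0602%

Chain via Harbor Trust → Summit Services GmbH (R2): 21% × 26% × 11% = 0.6006% of Northgate Ventures LLC.
Chain via Wildmere Media Ltd → Granite Group plc (R2): 19% × 92% × 77% = 13.4596% of Northgate Ventures LLC.
Direct interest in Northgate Ventures LLC: 8%.
Aggregating (R1): 0.6006% + 13.4596% + 8% = 22.0602%.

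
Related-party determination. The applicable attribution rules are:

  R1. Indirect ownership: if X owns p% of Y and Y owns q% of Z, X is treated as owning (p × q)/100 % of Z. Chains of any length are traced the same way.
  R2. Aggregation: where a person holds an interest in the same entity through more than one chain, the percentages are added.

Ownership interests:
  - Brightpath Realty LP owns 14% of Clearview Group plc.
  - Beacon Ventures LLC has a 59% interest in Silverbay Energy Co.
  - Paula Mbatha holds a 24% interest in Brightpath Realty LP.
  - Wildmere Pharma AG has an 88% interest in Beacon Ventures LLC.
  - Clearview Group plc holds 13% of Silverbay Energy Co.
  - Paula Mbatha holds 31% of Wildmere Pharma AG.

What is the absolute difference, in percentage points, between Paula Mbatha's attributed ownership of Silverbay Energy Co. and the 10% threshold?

6.532

Chain via Brightpath Realty LP → Clearview Group plc (R1): 24% × 14% × 13% = 0.4368% of Silverbay Energy Co.
Chain via Wildmere Pharma AG → Beacon Ventures LLC (R1): 31% × 88% × 59% = 16.0952% of Silverbay Energy Co.
Aggregating (R2): 0.4368% + 16.0952% = 16.532%.
16.532% exceeds the 10% threshold by 6.532 percentage points.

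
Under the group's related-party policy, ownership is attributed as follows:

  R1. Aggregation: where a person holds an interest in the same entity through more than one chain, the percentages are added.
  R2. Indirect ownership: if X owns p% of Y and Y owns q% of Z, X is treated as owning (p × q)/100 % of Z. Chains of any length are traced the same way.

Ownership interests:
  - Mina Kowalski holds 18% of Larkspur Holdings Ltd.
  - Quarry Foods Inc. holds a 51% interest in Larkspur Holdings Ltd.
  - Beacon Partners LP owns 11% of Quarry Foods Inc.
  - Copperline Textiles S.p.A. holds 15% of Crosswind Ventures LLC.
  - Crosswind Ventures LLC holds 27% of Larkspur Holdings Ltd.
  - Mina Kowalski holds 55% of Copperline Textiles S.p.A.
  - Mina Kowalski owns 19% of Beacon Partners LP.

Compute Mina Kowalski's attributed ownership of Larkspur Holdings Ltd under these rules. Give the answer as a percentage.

Chain via Copperline Textiles S.p.A. → Crosswind Ventures LLC (R2): 55% × 15% × 27% = 2.2275% of Larkspur Holdings Ltd.
Chain via Beacon Partners LP → Quarry Foods Inc. (R2): 19% × 11% × 51% = 1.0659% of Larkspur Holdings Ltd.
Direct interest in Larkspur Holdings Ltd: 18%.
Aggregating (R1): 2.2275% + 1.0659% + 18% = 21.2934%.

21.2934%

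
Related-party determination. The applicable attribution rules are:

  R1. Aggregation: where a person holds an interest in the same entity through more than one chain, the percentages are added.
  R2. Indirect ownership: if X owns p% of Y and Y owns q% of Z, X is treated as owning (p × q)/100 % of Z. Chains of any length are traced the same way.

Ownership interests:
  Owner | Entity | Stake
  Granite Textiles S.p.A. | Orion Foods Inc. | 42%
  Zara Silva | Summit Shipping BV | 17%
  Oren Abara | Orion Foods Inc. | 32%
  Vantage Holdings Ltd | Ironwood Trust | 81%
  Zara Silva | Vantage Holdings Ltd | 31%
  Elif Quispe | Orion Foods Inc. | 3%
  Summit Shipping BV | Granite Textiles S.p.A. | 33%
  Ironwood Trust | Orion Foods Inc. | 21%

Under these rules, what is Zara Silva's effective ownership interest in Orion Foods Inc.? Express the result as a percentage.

7.6293%

Chain via Vantage Holdings Ltd → Ironwood Trust (R2): 31% × 81% × 21% = 5.2731% of Orion Foods Inc.
Chain via Summit Shipping BV → Granite Textiles S.p.A. (R2): 17% × 33% × 42% = 2.3562% of Orion Foods Inc.
Aggregating (R1): 5.2731% + 2.3562% = 7.6293%.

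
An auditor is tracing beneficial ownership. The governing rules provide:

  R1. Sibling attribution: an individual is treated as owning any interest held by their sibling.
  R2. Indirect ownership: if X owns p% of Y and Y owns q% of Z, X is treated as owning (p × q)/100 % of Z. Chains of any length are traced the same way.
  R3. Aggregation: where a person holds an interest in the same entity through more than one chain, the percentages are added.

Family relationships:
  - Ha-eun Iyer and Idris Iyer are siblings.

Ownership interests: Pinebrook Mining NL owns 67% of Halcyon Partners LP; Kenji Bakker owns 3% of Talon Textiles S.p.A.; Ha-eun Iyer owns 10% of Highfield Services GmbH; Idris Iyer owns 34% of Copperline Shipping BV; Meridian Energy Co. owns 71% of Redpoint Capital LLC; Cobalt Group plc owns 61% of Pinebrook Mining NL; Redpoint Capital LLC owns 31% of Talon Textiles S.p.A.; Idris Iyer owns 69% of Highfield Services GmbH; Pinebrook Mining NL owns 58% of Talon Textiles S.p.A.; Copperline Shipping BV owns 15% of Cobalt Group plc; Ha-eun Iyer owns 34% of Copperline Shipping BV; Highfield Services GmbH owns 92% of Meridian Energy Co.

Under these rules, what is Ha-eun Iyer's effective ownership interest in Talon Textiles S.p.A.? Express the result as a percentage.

By sibling attribution (R1), Ha-eun Iyer is treated as also owning Idris Iyer's interest in Copperline Shipping BV, giving 34% + 34% = 68%.
By sibling attribution (R1), Ha-eun Iyer is treated as also owning Idris Iyer's interest in Highfield Services GmbH, giving 10% + 69% = 79%.
Chain via Copperline Shipping BV → Cobalt Group plc → Pinebrook Mining NL (R2): 68% × 15% × 61% × 58% = 3.60876% of Talon Textiles S.p.A.
Chain via Highfield Services GmbH → Meridian Energy Co. → Redpoint Capital LLC (R2): 79% × 92% × 71% × 31% = 15.996868% of Talon Textiles S.p.A.
Aggregating (R3): 3.60876% + 15.996868% = 19.605628%.

19.605628%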